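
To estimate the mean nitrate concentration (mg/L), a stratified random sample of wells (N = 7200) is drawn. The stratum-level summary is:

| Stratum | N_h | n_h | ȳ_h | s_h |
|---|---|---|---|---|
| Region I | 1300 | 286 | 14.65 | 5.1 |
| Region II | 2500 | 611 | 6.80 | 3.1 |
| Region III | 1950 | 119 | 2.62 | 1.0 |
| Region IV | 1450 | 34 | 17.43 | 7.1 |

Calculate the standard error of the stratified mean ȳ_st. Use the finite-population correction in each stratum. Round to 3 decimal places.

SE(ȳ_st) ≈ 0.251

V̂(ȳ_st) = Σ W_h² (1 − n_h/N_h) s_h²/n_h, with W_h = N_h/N and N = 7200:
  stratum Region I: (1300/7200)²·(1 − 286/1300)·5.1²/286 = 0.00231255
  stratum Region II: (2500/7200)²·(1 − 611/2500)·3.1²/611 = 0.00143281
  stratum Region III: (1950/7200)²·(1 − 119/1950)·1.0²/119 = 0.000578777
  stratum Region IV: (1450/7200)²·(1 − 34/1450)·7.1²/34 = 0.0587224
V̂(ȳ_st) = 0.0630466
SE(ȳ_st) = √0.0630466 = 0.251091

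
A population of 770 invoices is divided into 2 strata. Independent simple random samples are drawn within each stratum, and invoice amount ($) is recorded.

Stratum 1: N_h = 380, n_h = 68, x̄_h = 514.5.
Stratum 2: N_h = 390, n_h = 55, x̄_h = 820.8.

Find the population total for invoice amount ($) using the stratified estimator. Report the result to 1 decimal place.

τ̂_st = Σ N_h x̄_h = 380·514.5 + 390·820.8 = 515622.0

τ̂_st ≈ 515622.0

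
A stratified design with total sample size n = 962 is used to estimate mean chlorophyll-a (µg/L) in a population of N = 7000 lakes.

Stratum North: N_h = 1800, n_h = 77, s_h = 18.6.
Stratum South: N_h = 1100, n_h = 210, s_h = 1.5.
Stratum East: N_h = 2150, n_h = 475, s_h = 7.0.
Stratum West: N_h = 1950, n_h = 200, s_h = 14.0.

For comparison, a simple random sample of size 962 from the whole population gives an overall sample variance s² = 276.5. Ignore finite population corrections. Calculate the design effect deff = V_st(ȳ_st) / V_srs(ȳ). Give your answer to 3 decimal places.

V̂(ȳ_st) = Σ W_h² s_h²/n_h, with W_h = N_h/N and N = 7000:
  stratum North: (1800/7000)²·18.6²/77 = 0.297087
  stratum South: (1100/7000)²·1.5²/210 = 0.000264577
  stratum East: (2150/7000)²·7.0²/475 = 0.00973158
  stratum West: (1950/7000)²·14.0²/200 = 0.07605
V_st = 0.383133
V_srs = s²/n = 276.5/962 = 0.287422
deff = V_st / V_srs = 0.383133/0.287422 = 1.3330

deff ≈ 1.333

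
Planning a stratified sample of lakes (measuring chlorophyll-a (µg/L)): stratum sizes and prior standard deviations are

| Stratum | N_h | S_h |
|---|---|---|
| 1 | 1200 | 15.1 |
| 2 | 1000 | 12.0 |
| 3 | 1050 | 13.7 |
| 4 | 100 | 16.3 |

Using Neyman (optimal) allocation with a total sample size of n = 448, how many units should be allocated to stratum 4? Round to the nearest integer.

16

Neyman allocation: n_h = n · N_h S_h / Σ N_i S_i, with n = 448.
  stratum 1: N_h·S_h = 1200·15.1 = 18120.00
  stratum 2: N_h·S_h = 1000·12.0 = 12000.00
  stratum 3: N_h·S_h = 1050·13.7 = 14385.00
  stratum 4: N_h·S_h = 100·16.3 = 1630.00
Σ N_h S_h = 46135.00
n for stratum 4 = 448·1630.00/46135.00 = 15.828 → 16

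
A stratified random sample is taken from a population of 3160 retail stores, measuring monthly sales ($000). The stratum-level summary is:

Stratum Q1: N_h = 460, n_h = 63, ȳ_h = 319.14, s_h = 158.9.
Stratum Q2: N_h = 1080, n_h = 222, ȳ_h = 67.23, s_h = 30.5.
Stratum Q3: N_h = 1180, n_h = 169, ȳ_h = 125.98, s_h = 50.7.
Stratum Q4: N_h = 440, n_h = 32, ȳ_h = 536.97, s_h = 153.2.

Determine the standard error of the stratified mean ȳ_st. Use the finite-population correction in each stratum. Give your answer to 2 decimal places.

V̂(ȳ_st) = Σ W_h² (1 − n_h/N_h) s_h²/n_h, with W_h = N_h/N and N = 3160:
  stratum Q1: (460/3160)²·(1 − 63/460)·158.9²/63 = 7.32962
  stratum Q2: (1080/3160)²·(1 − 222/1080)·30.5²/222 = 0.388851
  stratum Q3: (1180/3160)²·(1 − 169/1180)·50.7²/169 = 1.81714
  stratum Q4: (440/3160)²·(1 − 32/440)·153.2²/32 = 13.1858
V̂(ȳ_st) = 22.7214
SE(ȳ_st) = √22.7214 = 4.7667

SE(ȳ_st) ≈ 4.77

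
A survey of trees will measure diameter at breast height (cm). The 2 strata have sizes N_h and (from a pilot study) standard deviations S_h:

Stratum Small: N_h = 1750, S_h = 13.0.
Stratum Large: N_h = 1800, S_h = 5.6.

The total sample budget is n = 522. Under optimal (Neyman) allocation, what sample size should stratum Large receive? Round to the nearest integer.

160

Neyman allocation: n_h = n · N_h S_h / Σ N_i S_i, with n = 522.
  stratum Small: N_h·S_h = 1750·13.0 = 22750.00
  stratum Large: N_h·S_h = 1800·5.6 = 10080.00
Σ N_h S_h = 32830.00
n for stratum Large = 522·10080.00/32830.00 = 160.273 → 160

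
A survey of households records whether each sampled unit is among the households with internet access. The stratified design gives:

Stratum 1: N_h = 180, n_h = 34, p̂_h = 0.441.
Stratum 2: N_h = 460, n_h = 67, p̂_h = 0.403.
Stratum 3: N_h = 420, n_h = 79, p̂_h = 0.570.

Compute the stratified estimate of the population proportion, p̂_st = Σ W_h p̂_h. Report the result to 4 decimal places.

p̂_st ≈ 0.4756

N = 1060; stratum weights W_h = N_h/N.
p̂_st = Σ W_h p̂_h = (180·0.441 + 460·0.403 + 420·0.570)/1060 = 0.47562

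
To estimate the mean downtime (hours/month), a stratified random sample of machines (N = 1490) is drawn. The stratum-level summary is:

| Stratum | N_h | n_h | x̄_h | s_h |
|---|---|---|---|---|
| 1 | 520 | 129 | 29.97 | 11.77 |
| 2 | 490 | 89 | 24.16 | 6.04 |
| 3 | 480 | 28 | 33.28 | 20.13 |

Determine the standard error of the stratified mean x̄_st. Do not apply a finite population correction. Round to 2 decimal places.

V̂(x̄_st) = Σ W_h² s_h²/n_h, with W_h = N_h/N and N = 1490:
  stratum 1: (520/1490)²·11.77²/129 = 0.130797
  stratum 2: (490/1490)²·6.04²/89 = 0.0443306
  stratum 3: (480/1490)²·20.13²/28 = 1.50189
V̂(x̄_st) = 1.67702
SE(x̄_st) = √1.67702 = 1.295

SE(x̄_st) ≈ 1.29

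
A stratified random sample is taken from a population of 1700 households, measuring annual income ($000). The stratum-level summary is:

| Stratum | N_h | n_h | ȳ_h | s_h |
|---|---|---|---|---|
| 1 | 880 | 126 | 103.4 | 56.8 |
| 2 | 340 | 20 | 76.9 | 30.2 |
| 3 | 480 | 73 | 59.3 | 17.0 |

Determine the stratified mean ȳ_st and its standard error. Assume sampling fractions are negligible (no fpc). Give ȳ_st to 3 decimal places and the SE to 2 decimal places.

ȳ_st = Σ W_h ȳ_h = (880·103.4 + 340·76.9 + 480·59.3)/1700 = 85.64824
V̂(ȳ_st) = Σ W_h² s_h²/n_h, with W_h = N_h/N and N = 1700:
  stratum 1: (880/1700)²·56.8²/126 = 6.8611
  stratum 2: (340/1700)²·30.2²/20 = 1.82408
  stratum 3: (480/1700)²·17.0²/73 = 0.315616
V̂(ȳ_st) = 9.00079
SE(ȳ_st) = √9.00079 = 3.00013

ȳ_st ≈ 85.648, SE ≈ 3.00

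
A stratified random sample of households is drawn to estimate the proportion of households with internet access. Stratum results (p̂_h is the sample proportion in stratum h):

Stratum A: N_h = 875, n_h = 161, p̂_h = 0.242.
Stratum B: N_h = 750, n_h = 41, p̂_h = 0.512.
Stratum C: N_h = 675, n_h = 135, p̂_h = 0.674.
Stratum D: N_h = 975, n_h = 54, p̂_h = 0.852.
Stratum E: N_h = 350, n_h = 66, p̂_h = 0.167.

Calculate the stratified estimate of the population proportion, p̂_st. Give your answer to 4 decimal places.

N = 3625; stratum weights W_h = N_h/N.
p̂_st = Σ W_h p̂_h = (875·0.242 + 750·0.512 + 675·0.674 + 975·0.852 + 350·0.167)/3625 = 0.53513

p̂_st ≈ 0.5351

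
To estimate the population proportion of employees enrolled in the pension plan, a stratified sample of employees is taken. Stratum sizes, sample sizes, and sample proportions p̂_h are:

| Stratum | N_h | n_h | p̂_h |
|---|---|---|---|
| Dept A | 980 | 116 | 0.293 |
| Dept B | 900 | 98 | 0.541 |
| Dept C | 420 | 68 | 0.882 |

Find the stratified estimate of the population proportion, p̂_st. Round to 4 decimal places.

p̂_st ≈ 0.4976

N = 2300; stratum weights W_h = N_h/N.
p̂_st = Σ W_h p̂_h = (980·0.293 + 900·0.541 + 420·0.882)/2300 = 0.49760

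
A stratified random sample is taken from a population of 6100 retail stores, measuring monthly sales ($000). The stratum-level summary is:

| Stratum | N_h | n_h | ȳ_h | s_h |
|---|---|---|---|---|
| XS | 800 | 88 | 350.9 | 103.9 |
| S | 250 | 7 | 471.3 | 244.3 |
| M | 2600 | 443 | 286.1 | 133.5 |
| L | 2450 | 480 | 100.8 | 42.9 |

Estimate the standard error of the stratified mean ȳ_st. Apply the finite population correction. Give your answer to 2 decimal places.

SE(ȳ_st) ≈ 4.73

V̂(ȳ_st) = Σ W_h² (1 − n_h/N_h) s_h²/n_h, with W_h = N_h/N and N = 6100:
  stratum XS: (800/6100)²·(1 − 88/800)·103.9²/88 = 1.87784
  stratum S: (250/6100)²·(1 − 7/250)·244.3²/7 = 13.9199
  stratum M: (2600/6100)²·(1 − 443/2600)·133.5²/443 = 6.06349
  stratum L: (2450/6100)²·(1 − 480/2450)·42.9²/480 = 0.497332
V̂(ȳ_st) = 22.3585
SE(ȳ_st) = √22.3585 = 4.72848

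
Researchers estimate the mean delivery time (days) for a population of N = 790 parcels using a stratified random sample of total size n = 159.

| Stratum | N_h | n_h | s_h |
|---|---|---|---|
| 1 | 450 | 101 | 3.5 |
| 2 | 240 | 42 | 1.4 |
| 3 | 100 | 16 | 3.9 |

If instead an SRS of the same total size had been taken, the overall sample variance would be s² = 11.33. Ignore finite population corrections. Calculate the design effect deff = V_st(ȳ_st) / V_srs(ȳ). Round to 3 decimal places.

deff ≈ 0.826

V̂(ȳ_st) = Σ W_h² s_h²/n_h, with W_h = N_h/N and N = 790:
  stratum 1: (450/790)²·3.5²/101 = 0.0393537
  stratum 2: (240/790)²·1.4²/42 = 0.004307
  stratum 3: (100/790)²·3.9²/16 = 0.0152319
V_st = 0.0588926
V_srs = s²/n = 11.33/159 = 0.0712579
deff = V_st / V_srs = 0.0588926/0.0712579 = 0.8265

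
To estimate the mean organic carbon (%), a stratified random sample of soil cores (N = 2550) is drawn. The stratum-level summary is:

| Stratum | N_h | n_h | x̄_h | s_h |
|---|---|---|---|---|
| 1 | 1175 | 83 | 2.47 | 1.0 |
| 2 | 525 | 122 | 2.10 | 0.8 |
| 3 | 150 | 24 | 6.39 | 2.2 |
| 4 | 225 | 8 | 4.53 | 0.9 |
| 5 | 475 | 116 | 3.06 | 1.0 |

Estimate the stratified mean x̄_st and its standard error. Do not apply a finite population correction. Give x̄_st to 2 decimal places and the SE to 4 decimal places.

x̄_st = Σ W_h x̄_h = (1175·2.47 + 525·2.10 + 150·6.39 + 225·4.53 + 475·3.06)/2550 = 2.91608
V̂(x̄_st) = Σ W_h² s_h²/n_h, with W_h = N_h/N and N = 2550:
  stratum 1: (1175/2550)²·1.0²/83 = 0.0025581
  stratum 2: (525/2550)²·0.8²/122 = 0.000222361
  stratum 3: (150/2550)²·2.2²/24 = 0.000697809
  stratum 4: (225/2550)²·0.9²/8 = 0.000788279
  stratum 5: (475/2550)²·1.0²/116 = 0.000299122
V̂(x̄_st) = 0.00456567
SE(x̄_st) = √0.00456567 = 0.0675697

x̄_st ≈ 2.92, SE ≈ 0.0676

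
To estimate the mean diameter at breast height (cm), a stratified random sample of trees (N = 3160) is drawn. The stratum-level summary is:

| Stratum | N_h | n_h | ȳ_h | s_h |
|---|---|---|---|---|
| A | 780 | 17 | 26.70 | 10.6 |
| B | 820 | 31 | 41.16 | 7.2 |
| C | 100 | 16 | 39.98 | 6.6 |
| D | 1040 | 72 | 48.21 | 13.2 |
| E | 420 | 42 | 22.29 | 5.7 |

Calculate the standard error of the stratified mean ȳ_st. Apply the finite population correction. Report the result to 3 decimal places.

V̂(ȳ_st) = Σ W_h² (1 − n_h/N_h) s_h²/n_h, with W_h = N_h/N and N = 3160:
  stratum A: (780/3160)²·(1 − 17/780)·10.6²/17 = 0.39392
  stratum B: (820/3160)²·(1 − 31/820)·7.2²/31 = 0.108348
  stratum C: (100/3160)²·(1 − 16/100)·6.6²/16 = 0.0022902
  stratum D: (1040/3160)²·(1 − 72/1040)·13.2²/72 = 0.243978
  stratum E: (420/3160)²·(1 − 42/420)·5.7²/42 = 0.0122989
V̂(ȳ_st) = 0.760834
SE(ȳ_st) = √0.760834 = 0.872258

SE(ȳ_st) ≈ 0.872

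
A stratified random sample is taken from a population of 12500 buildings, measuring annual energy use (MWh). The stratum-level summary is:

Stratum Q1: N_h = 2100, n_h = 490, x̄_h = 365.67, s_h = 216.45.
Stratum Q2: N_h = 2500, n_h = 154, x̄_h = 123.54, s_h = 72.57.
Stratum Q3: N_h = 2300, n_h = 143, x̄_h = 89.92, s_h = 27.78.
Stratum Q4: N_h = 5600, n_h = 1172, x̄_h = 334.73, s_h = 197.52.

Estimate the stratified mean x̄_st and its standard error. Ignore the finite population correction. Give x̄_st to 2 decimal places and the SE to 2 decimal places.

x̄_st = Σ W_h x̄_h = (2100·365.67 + 2500·123.54 + 2300·89.92 + 5600·334.73)/12500 = 252.64488
V̂(x̄_st) = Σ W_h² s_h²/n_h, with W_h = N_h/N and N = 12500:
  stratum Q1: (2100/12500)²·216.45²/490 = 2.69859
  stratum Q2: (2500/12500)²·72.57²/154 = 1.3679
  stratum Q3: (2300/12500)²·27.78²/143 = 0.182711
  stratum Q4: (5600/12500)²·197.52²/1172 = 6.68114
V̂(x̄_st) = 10.9303
SE(x̄_st) = √10.9303 = 3.30611

x̄_st ≈ 252.64, SE ≈ 3.31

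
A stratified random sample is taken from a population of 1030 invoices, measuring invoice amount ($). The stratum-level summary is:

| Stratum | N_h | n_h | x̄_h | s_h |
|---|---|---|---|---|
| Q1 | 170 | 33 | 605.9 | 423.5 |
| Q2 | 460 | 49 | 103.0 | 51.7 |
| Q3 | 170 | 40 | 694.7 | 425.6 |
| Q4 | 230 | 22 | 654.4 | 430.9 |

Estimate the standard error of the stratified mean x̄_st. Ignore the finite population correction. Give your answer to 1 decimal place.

V̂(x̄_st) = Σ W_h² s_h²/n_h, with W_h = N_h/N and N = 1030:
  stratum Q1: (170/1030)²·423.5²/33 = 148.053
  stratum Q2: (460/1030)²·51.7²/49 = 10.8799
  stratum Q3: (170/1030)²·425.6²/40 = 123.358
  stratum Q4: (230/1030)²·430.9²/22 = 420.835
V̂(x̄_st) = 703.125
SE(x̄_st) = √703.125 = 26.5165

SE(x̄_st) ≈ 26.5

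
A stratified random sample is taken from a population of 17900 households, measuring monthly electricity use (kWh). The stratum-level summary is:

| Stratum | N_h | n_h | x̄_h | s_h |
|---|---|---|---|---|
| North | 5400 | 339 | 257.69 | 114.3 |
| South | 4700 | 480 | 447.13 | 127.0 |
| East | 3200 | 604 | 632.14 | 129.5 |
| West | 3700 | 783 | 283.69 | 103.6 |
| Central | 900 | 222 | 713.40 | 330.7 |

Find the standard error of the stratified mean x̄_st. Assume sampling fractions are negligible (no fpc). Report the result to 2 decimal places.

V̂(x̄_st) = Σ W_h² s_h²/n_h, with W_h = N_h/N and N = 17900:
  stratum North: (5400/17900)²·114.3²/339 = 3.50731
  stratum South: (4700/17900)²·127.0²/480 = 2.31663
  stratum East: (3200/17900)²·129.5²/604 = 0.887353
  stratum West: (3700/17900)²·103.6²/783 = 0.585673
  stratum Central: (900/17900)²·330.7²/222 = 1.24536
V̂(x̄_st) = 8.54232
SE(x̄_st) = √8.54232 = 2.92272

SE(x̄_st) ≈ 2.92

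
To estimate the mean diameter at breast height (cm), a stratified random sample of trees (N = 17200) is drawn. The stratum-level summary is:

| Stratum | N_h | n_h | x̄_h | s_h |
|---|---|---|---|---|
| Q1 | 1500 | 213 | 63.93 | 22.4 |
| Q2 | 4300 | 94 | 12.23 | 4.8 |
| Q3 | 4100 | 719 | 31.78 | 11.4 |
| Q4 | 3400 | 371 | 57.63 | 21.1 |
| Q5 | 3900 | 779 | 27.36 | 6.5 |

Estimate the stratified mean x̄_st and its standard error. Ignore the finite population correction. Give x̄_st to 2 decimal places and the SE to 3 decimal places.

x̄_st ≈ 33.80, SE ≈ 0.305

x̄_st = Σ W_h x̄_h = (1500·63.93 + 4300·12.23 + 4100·31.78 + 3400·57.63 + 3900·27.36)/17200 = 33.80395
V̂(x̄_st) = Σ W_h² s_h²/n_h, with W_h = N_h/N and N = 17200:
  stratum Q1: (1500/17200)²·22.4²/213 = 0.017916
  stratum Q2: (4300/17200)²·4.8²/94 = 0.0153191
  stratum Q3: (4100/17200)²·11.4²/719 = 0.0102705
  stratum Q4: (3400/17200)²·21.1²/371 = 0.0468913
  stratum Q5: (3900/17200)²·6.5²/779 = 0.00278844
V̂(x̄_st) = 0.0931854
SE(x̄_st) = √0.0931854 = 0.305263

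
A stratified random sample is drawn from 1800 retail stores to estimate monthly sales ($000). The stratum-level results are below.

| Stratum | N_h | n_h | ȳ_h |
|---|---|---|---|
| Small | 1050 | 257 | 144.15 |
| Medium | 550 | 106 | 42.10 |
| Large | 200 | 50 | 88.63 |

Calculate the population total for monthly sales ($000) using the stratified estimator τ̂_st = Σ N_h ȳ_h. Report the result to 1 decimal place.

τ̂_st = Σ N_h ȳ_h = 1050·144.15 + 550·42.10 + 200·88.63 = 192238.5

τ̂_st ≈ 192238.5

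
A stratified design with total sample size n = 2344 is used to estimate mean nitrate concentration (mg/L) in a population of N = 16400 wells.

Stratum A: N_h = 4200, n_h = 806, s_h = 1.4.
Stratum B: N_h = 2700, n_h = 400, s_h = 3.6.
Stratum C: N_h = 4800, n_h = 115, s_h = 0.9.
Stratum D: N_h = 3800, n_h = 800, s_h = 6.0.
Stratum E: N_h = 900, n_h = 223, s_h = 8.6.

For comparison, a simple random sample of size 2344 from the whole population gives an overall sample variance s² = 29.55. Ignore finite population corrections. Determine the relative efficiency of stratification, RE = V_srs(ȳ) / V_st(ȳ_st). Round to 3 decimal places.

RE ≈ 2.493

V̂(ȳ_st) = Σ W_h² s_h²/n_h, with W_h = N_h/N and N = 16400:
  stratum A: (4200/16400)²·1.4²/806 = 0.000159489
  stratum B: (2700/16400)²·3.6²/400 = 0.000878183
  stratum C: (4800/16400)²·0.9²/115 = 0.000603368
  stratum D: (3800/16400)²·6.0²/800 = 0.00241597
  stratum E: (900/16400)²·8.6²/223 = 0.000998825
V_st = 0.00505584
V_srs = s²/n = 29.55/2344 = 0.0126067
Relative efficiency = V_srs / V_st = 0.0126067/0.00505584 = 2.4935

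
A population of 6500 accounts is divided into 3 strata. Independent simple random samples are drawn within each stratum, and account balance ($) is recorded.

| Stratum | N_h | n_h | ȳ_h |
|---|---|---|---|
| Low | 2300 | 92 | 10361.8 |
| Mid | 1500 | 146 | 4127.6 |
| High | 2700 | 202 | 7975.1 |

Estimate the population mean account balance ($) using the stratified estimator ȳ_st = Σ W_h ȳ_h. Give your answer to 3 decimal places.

N = Σ N_h = 6500. Stratum weights W_h = N_h/N.
ȳ_st = (2300·10361.8 + 1500·4127.6 + 2700·7975.1) / 6500 = 7931.74000

ȳ_st ≈ 7931.740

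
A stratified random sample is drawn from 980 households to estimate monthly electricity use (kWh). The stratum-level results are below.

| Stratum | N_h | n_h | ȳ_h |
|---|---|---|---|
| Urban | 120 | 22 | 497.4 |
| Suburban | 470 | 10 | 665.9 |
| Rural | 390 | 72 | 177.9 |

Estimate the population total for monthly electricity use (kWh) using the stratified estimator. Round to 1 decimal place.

τ̂_st ≈ 442042.0

τ̂_st = Σ N_h ȳ_h = 120·497.4 + 470·665.9 + 390·177.9 = 442042.0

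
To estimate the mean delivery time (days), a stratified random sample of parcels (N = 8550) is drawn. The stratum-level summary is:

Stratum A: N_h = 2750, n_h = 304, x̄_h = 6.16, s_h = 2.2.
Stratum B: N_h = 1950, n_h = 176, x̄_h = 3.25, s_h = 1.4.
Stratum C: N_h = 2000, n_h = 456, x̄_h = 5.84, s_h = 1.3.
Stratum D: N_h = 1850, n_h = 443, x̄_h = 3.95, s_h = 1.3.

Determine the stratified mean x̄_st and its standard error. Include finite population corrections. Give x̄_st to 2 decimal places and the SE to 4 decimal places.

x̄_st ≈ 4.94, SE ≈ 0.0478

x̄_st = Σ W_h x̄_h = (2750·6.16 + 1950·3.25 + 2000·5.84 + 1850·3.95)/8550 = 4.94327
V̂(x̄_st) = Σ W_h² (1 − n_h/N_h) s_h²/n_h, with W_h = N_h/N and N = 8550:
  stratum A: (2750/8550)²·(1 − 304/2750)·2.2²/304 = 0.00146497
  stratum B: (1950/8550)²·(1 − 176/1950)·1.4²/176 = 0.000526986
  stratum C: (2000/8550)²·(1 − 456/2000)·1.3²/456 = 0.000156555
  stratum D: (1850/8550)²·(1 − 443/1850)·1.3²/443 = 0.000135837
V̂(x̄_st) = 0.00228435
SE(x̄_st) = √0.00228435 = 0.0477949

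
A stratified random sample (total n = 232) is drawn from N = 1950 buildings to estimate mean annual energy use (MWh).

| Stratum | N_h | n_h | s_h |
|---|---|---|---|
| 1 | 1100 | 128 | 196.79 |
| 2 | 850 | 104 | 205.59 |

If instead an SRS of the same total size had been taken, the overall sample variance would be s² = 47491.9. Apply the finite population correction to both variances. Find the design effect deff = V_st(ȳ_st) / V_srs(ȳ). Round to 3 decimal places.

deff ≈ 0.847

V̂(ȳ_st) = Σ W_h² (1 − n_h/N_h) s_h²/n_h, with W_h = N_h/N and N = 1950:
  stratum 1: (1100/1950)²·(1 − 128/1100)·196.79²/128 = 85.0718
  stratum 2: (850/1950)²·(1 − 104/850)·205.59²/104 = 67.7734
V_st = 152.845
V_srs = (1 − 232/1950)·47491.9/232 = 180.352
deff = V_st / V_srs = 152.845/180.352 = 0.8475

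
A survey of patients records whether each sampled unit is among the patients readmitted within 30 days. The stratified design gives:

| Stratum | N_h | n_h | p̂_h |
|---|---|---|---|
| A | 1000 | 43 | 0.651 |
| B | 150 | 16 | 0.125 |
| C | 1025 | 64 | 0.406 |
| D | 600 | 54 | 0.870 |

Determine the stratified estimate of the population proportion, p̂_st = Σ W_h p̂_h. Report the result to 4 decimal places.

N = 2775; stratum weights W_h = N_h/N.
p̂_st = Σ W_h p̂_h = (1000·0.651 + 150·0.125 + 1025·0.406 + 600·0.870)/2775 = 0.57942

p̂_st ≈ 0.5794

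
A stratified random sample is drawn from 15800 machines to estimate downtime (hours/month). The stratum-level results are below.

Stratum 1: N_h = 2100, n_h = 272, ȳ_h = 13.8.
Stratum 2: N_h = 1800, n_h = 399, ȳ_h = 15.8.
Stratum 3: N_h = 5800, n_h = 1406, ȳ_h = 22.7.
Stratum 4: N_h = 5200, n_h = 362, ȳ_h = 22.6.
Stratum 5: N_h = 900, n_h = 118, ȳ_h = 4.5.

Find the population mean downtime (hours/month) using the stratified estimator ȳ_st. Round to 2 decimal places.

ȳ_st ≈ 19.66

N = Σ N_h = 15800. Stratum weights W_h = N_h/N.
ȳ_st = (2100·13.8 + 1800·15.8 + 5800·22.7 + 5200·22.6 + 900·4.5) / 15800 = 19.6614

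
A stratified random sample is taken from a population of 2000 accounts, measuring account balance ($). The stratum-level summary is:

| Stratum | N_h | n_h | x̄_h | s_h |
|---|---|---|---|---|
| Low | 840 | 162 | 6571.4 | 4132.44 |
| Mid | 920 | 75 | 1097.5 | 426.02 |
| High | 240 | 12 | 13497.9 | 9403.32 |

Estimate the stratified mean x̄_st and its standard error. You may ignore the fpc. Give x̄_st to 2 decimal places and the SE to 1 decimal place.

x̄_st ≈ 4884.59, SE ≈ 353.9

x̄_st = Σ W_h x̄_h = (840·6571.4 + 920·1097.5 + 240·13497.9)/2000 = 4884.58600
V̂(x̄_st) = Σ W_h² s_h²/n_h, with W_h = N_h/N and N = 2000:
  stratum Low: (840/2000)²·4132.44²/162 = 18595
  stratum Mid: (920/2000)²·426.02²/75 = 512.052
  stratum High: (240/2000)²·9403.32²/12 = 106107
V̂(x̄_st) = 125214
SE(x̄_st) = √125214 = 353.856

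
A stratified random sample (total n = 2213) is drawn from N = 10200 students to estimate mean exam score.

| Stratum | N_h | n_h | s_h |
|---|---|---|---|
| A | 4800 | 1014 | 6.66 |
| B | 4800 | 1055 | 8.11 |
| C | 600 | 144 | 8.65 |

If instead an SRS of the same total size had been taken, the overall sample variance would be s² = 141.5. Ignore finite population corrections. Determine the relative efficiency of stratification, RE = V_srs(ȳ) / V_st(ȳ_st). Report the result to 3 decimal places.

V̂(ȳ_st) = Σ W_h² s_h²/n_h, with W_h = N_h/N and N = 10200:
  stratum A: (4800/10200)²·6.66²/1014 = 0.00968707
  stratum B: (4800/10200)²·8.11²/1055 = 0.0138061
  stratum C: (600/10200)²·8.65²/144 = 0.00179793
V_st = 0.0252911
V_srs = s²/n = 141.5/2213 = 0.0639404
Relative efficiency = V_srs / V_st = 0.0639404/0.0252911 = 2.5282

RE ≈ 2.528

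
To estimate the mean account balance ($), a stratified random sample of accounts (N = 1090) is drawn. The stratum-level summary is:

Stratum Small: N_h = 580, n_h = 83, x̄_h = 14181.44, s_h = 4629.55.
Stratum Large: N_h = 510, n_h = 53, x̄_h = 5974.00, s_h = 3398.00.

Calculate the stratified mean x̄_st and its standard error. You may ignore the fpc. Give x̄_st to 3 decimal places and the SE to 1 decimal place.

x̄_st = Σ W_h x̄_h = (580·14181.44 + 510·5974.00)/1090 = 10341.26165
V̂(x̄_st) = Σ W_h² s_h²/n_h, with W_h = N_h/N and N = 1090:
  stratum Small: (580/1090)²·4629.55²/83 = 73114.3
  stratum Large: (510/1090)²·3398.00²/53 = 47693.4
V̂(x̄_st) = 120808
SE(x̄_st) = √120808 = 347.574

x̄_st ≈ 10341.262, SE ≈ 347.6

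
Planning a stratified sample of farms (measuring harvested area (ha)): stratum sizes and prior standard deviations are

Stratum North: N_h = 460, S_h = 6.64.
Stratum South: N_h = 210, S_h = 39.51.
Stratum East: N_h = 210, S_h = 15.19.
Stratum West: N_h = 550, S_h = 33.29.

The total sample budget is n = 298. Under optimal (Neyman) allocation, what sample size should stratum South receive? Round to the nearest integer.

Neyman allocation: n_h = n · N_h S_h / Σ N_i S_i, with n = 298.
  stratum North: N_h·S_h = 460·6.64 = 3054.40
  stratum South: N_h·S_h = 210·39.51 = 8297.10
  stratum East: N_h·S_h = 210·15.19 = 3189.90
  stratum West: N_h·S_h = 550·33.29 = 18309.50
Σ N_h S_h = 32850.90
n for stratum South = 298·8297.10/32850.90 = 75.265 → 75

75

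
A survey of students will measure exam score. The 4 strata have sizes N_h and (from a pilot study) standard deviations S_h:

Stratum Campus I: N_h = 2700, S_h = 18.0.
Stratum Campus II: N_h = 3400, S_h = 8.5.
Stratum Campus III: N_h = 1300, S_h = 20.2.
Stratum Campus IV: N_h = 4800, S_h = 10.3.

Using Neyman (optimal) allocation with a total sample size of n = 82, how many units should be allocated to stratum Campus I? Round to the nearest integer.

26

Neyman allocation: n_h = n · N_h S_h / Σ N_i S_i, with n = 82.
  stratum Campus I: N_h·S_h = 2700·18.0 = 48600.00
  stratum Campus II: N_h·S_h = 3400·8.5 = 28900.00
  stratum Campus III: N_h·S_h = 1300·20.2 = 26260.00
  stratum Campus IV: N_h·S_h = 4800·10.3 = 49440.00
Σ N_h S_h = 153200.00
n for stratum Campus I = 82·48600.00/153200.00 = 26.013 → 26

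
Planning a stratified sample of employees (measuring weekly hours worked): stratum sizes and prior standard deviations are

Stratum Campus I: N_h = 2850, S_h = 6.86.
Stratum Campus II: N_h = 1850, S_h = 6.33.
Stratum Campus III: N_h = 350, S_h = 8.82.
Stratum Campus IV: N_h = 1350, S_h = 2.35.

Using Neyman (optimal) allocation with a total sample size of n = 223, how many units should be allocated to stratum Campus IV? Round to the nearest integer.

19

Neyman allocation: n_h = n · N_h S_h / Σ N_i S_i, with n = 223.
  stratum Campus I: N_h·S_h = 2850·6.86 = 19551.00
  stratum Campus II: N_h·S_h = 1850·6.33 = 11710.50
  stratum Campus III: N_h·S_h = 350·8.82 = 3087.00
  stratum Campus IV: N_h·S_h = 1350·2.35 = 3172.50
Σ N_h S_h = 37521.00
n for stratum Campus IV = 223·3172.50/37521.00 = 18.855 → 19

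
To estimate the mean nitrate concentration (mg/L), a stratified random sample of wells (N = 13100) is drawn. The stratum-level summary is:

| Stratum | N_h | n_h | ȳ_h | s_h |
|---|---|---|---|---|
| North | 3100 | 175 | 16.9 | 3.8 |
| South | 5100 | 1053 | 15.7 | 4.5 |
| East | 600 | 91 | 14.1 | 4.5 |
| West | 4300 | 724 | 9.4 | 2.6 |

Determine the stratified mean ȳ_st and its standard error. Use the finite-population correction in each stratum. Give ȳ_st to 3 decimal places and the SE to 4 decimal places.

ȳ_st = Σ W_h ȳ_h = (3100·16.9 + 5100·15.7 + 600·14.1 + 4300·9.4)/13100 = 13.84275
V̂(ȳ_st) = Σ W_h² (1 − n_h/N_h) s_h²/n_h, with W_h = N_h/N and N = 13100:
  stratum North: (3100/13100)²·(1 − 175/3100)·3.8²/175 = 0.00435988
  stratum South: (5100/13100)²·(1 − 1053/5100)·4.5²/1053 = 0.0023129
  stratum East: (600/13100)²·(1 − 91/600)·4.5²/91 = 0.000396014
  stratum West: (4300/13100)²·(1 − 724/4300)·2.6²/724 = 0.000836626
V̂(ȳ_st) = 0.00790542
SE(ȳ_st) = √0.00790542 = 0.0889124

ȳ_st ≈ 13.843, SE ≈ 0.0889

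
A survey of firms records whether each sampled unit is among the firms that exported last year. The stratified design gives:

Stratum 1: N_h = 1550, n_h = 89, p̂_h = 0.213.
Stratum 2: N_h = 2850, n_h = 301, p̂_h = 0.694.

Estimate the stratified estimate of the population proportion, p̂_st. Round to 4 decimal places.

p̂_st ≈ 0.5246

N = 4400; stratum weights W_h = N_h/N.
p̂_st = Σ W_h p̂_h = (1550·0.213 + 2850·0.694)/4400 = 0.52456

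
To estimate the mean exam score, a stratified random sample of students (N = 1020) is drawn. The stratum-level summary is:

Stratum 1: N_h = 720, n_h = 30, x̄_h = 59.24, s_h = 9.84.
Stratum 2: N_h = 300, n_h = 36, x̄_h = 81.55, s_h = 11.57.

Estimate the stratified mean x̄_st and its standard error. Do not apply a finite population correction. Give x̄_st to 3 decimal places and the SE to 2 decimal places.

x̄_st ≈ 65.802, SE ≈ 1.39

x̄_st = Σ W_h x̄_h = (720·59.24 + 300·81.55)/1020 = 65.80176
V̂(x̄_st) = Σ W_h² s_h²/n_h, with W_h = N_h/N and N = 1020:
  stratum 1: (720/1020)²·9.84²/30 = 1.60818
  stratum 2: (300/1020)²·11.57²/36 = 0.321667
V̂(x̄_st) = 1.92984
SE(x̄_st) = √1.92984 = 1.38919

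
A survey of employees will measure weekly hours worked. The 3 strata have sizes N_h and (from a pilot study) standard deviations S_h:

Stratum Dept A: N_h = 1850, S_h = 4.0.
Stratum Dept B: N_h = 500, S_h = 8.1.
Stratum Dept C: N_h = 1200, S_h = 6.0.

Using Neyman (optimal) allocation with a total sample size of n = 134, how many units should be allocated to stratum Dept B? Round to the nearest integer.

Neyman allocation: n_h = n · N_h S_h / Σ N_i S_i, with n = 134.
  stratum Dept A: N_h·S_h = 1850·4.0 = 7400.00
  stratum Dept B: N_h·S_h = 500·8.1 = 4050.00
  stratum Dept C: N_h·S_h = 1200·6.0 = 7200.00
Σ N_h S_h = 18650.00
n for stratum Dept B = 134·4050.00/18650.00 = 29.099 → 29

29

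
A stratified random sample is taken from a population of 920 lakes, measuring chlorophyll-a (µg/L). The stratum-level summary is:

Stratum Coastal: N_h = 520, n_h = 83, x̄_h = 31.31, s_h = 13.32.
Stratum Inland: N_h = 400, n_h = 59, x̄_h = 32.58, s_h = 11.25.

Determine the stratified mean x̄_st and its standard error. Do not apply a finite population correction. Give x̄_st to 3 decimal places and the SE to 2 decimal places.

x̄_st = Σ W_h x̄_h = (520·31.31 + 400·32.58)/920 = 31.86217
V̂(x̄_st) = Σ W_h² s_h²/n_h, with W_h = N_h/N and N = 920:
  stratum Coastal: (520/920)²·13.32²/83 = 0.682907
  stratum Inland: (400/920)²·11.25²/59 = 0.405506
V̂(x̄_st) = 1.08841
SE(x̄_st) = √1.08841 = 1.04327

x̄_st ≈ 31.862, SE ≈ 1.04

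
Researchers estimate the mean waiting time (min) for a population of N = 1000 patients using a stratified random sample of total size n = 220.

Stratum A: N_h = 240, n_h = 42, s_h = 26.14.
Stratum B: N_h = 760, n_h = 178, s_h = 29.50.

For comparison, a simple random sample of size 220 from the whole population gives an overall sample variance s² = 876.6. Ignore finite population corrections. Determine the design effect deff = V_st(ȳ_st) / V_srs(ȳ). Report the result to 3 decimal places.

V̂(ȳ_st) = Σ W_h² s_h²/n_h, with W_h = N_h/N and N = 1000:
  stratum A: (240/1000)²·26.14²/42 = 0.937097
  stratum B: (760/1000)²·29.50²/178 = 2.82391
V_st = 3.76101
V_srs = s²/n = 876.6/220 = 3.98455
deff = V_st / V_srs = 3.76101/3.98455 = 0.9439

deff ≈ 0.944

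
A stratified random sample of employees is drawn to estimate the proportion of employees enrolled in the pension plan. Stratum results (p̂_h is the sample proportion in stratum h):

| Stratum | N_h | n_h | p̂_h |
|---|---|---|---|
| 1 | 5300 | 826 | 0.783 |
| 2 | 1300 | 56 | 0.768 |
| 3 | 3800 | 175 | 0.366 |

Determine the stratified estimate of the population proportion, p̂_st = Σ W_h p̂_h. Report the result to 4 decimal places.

p̂_st ≈ 0.6288

N = 10400; stratum weights W_h = N_h/N.
p̂_st = Σ W_h p̂_h = (5300·0.783 + 1300·0.768 + 3800·0.366)/10400 = 0.62876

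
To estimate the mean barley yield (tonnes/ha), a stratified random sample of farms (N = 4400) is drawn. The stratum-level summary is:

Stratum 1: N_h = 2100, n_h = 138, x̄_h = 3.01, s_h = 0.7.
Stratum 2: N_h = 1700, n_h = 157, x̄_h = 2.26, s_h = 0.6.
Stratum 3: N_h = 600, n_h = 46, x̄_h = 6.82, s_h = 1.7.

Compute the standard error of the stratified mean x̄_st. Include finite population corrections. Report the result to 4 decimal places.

V̂(x̄_st) = Σ W_h² (1 − n_h/N_h) s_h²/n_h, with W_h = N_h/N and N = 4400:
  stratum 1: (2100/4400)²·(1 − 138/2100)·0.7²/138 = 0.000755666
  stratum 2: (1700/4400)²·(1 − 157/1700)·0.6²/157 = 0.000310679
  stratum 3: (600/4400)²·(1 − 46/600)·1.7²/46 = 0.00107869
V̂(x̄_st) = 0.00214503
SE(x̄_st) = √0.00214503 = 0.0463145

SE(x̄_st) ≈ 0.0463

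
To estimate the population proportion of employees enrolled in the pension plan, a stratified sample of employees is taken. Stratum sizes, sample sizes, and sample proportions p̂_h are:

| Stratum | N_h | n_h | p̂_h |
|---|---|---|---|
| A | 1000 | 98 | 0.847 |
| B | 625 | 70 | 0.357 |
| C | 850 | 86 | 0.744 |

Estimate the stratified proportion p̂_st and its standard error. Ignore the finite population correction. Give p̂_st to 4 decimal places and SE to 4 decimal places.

p̂_st ≈ 0.6879, SE ≈ 0.0264

N = 2475; stratum weights W_h = N_h/N.
p̂_st = Σ W_h p̂_h = (1000·0.847 + 625·0.357 + 850·0.744)/2475 = 0.68789
V̂(p̂_st) = Σ W_h² p̂_h(1−p̂_h)/(n_h−1):
  stratum A: (1000/2475)²·0.847·0.153/97 = 0.000218099
  stratum B: (625/2475)²·0.357·0.643/69 = 0.000212148
  stratum C: (850/2475)²·0.744·0.256/85 = 0.00026429
V̂(p̂_st) = 0.000694537; SE = √V̂ = 0.0263541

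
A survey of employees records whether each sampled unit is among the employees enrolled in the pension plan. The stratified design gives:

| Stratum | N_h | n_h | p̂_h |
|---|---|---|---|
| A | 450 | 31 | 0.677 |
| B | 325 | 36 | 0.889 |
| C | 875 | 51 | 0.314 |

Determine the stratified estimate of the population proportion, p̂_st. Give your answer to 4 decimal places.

p̂_st ≈ 0.5263

N = 1650; stratum weights W_h = N_h/N.
p̂_st = Σ W_h p̂_h = (450·0.677 + 325·0.889 + 875·0.314)/1650 = 0.52626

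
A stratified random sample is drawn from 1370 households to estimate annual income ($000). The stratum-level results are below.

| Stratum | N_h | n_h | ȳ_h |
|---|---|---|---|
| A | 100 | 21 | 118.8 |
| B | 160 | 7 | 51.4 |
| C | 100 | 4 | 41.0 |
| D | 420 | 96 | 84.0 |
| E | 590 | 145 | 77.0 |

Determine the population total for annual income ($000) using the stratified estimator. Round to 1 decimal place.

τ̂_st = Σ N_h ȳ_h = 100·118.8 + 160·51.4 + 100·41.0 + 420·84.0 + 590·77.0 = 104914.0

τ̂_st ≈ 104914.0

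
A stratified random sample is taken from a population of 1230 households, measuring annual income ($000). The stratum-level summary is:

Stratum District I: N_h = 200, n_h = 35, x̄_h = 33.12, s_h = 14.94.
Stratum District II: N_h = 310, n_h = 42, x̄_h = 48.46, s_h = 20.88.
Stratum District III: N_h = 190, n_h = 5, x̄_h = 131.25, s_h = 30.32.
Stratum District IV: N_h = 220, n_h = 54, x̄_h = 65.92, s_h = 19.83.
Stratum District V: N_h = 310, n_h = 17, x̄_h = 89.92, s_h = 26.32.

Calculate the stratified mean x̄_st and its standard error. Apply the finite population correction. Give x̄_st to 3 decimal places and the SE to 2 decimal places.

x̄_st ≈ 72.327, SE ≈ 2.76

x̄_st = Σ W_h x̄_h = (200·33.12 + 310·48.46 + 190·131.25 + 220·65.92 + 310·89.92)/1230 = 72.32659
V̂(x̄_st) = Σ W_h² (1 − n_h/N_h) s_h²/n_h, with W_h = N_h/N and N = 1230:
  stratum District I: (200/1230)²·(1 − 35/200)·14.94²/35 = 0.139103
  stratum District II: (310/1230)²·(1 − 42/310)·20.88²/42 = 0.57003
  stratum District III: (190/1230)²·(1 − 5/190)·30.32²/5 = 4.27173
  stratum District IV: (220/1230)²·(1 − 54/220)·19.83²/54 = 0.175781
  stratum District V: (310/1230)²·(1 − 17/310)·26.32²/17 = 2.44648
V̂(x̄_st) = 7.60312
SE(x̄_st) = √7.60312 = 2.75738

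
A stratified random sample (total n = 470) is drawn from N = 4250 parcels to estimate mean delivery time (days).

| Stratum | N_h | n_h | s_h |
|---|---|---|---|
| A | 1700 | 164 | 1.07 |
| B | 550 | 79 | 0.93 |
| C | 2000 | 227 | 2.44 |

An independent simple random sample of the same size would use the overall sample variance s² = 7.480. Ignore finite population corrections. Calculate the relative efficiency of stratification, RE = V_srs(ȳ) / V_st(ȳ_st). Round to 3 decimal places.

RE ≈ 2.239

V̂(ȳ_st) = Σ W_h² s_h²/n_h, with W_h = N_h/N and N = 4250:
  stratum A: (1700/4250)²·1.07²/164 = 0.00111698
  stratum B: (550/4250)²·0.93²/79 = 0.000183352
  stratum C: (2000/4250)²·2.44²/227 = 0.00580812
V_st = 0.00710845
V_srs = s²/n = 7.480/470 = 0.0159149
Relative efficiency = V_srs / V_st = 0.0159149/0.00710845 = 2.2389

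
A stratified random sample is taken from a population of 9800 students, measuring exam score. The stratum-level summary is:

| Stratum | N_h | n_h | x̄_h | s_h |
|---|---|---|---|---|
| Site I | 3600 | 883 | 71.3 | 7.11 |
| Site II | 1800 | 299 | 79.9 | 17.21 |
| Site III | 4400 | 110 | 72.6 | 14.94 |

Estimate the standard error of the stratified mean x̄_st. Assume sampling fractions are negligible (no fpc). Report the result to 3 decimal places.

V̂(x̄_st) = Σ W_h² s_h²/n_h, with W_h = N_h/N and N = 9800:
  stratum Site I: (3600/9800)²·7.11²/883 = 0.00772558
  stratum Site II: (1800/9800)²·17.21²/299 = 0.0334182
  stratum Site III: (4400/9800)²·14.94²/110 = 0.409036
V̂(x̄_st) = 0.45018
SE(x̄_st) = √0.45018 = 0.670955

SE(x̄_st) ≈ 0.671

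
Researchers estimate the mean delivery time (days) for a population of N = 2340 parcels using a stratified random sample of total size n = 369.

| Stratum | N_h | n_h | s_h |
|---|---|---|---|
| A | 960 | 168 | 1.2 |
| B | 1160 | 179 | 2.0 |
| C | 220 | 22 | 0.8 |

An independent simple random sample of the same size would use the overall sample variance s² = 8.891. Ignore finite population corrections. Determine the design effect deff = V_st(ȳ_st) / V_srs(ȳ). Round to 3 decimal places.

deff ≈ 0.298

V̂(ȳ_st) = Σ W_h² s_h²/n_h, with W_h = N_h/N and N = 2340:
  stratum A: (960/2340)²·1.2²/168 = 0.00144266
  stratum B: (1160/2340)²·2.0²/179 = 0.0054915
  stratum C: (220/2340)²·0.8²/22 = 0.000257141
V_st = 0.0071913
V_srs = s²/n = 8.891/369 = 0.0240949
deff = V_st / V_srs = 0.0071913/0.0240949 = 0.2985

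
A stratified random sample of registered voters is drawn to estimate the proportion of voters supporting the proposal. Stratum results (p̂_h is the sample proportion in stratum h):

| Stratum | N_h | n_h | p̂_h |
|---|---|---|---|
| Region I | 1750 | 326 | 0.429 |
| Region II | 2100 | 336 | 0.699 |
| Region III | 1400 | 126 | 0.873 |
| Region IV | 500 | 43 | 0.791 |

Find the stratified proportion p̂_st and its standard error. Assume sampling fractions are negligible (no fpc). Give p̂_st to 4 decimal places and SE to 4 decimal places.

N = 5750; stratum weights W_h = N_h/N.
p̂_st = Σ W_h p̂_h = (1750·0.429 + 2100·0.699 + 1400·0.873 + 500·0.791)/5750 = 0.66719
V̂(p̂_st) = Σ W_h² p̂_h(1−p̂_h)/(n_h−1):
  stratum Region I: (1750/5750)²·0.429·0.571/325 = 6.98153e-05
  stratum Region II: (2100/5750)²·0.699·0.301/335 = 8.37726e-05
  stratum Region III: (1400/5750)²·0.873·0.127/125 = 5.25809e-05
  stratum Region IV: (500/5750)²·0.791·0.209/42 = 2.97631e-05
V̂(p̂_st) = 0.000235932; SE = √V̂ = 0.0153601

p̂_st ≈ 0.6672, SE ≈ 0.0154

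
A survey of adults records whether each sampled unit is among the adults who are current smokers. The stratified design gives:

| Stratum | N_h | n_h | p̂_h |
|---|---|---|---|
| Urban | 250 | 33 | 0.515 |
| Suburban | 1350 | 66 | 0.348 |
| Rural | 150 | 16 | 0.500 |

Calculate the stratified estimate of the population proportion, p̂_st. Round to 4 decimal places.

p̂_st ≈ 0.3849

N = 1750; stratum weights W_h = N_h/N.
p̂_st = Σ W_h p̂_h = (250·0.515 + 1350·0.348 + 150·0.500)/1750 = 0.38489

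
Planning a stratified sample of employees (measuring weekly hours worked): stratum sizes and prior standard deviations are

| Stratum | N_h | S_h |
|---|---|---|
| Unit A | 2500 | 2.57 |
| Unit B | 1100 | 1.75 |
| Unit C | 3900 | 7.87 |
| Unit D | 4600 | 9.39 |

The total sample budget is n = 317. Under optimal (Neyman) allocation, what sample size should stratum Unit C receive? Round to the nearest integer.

118

Neyman allocation: n_h = n · N_h S_h / Σ N_i S_i, with n = 317.
  stratum Unit A: N_h·S_h = 2500·2.57 = 6425.00
  stratum Unit B: N_h·S_h = 1100·1.75 = 1925.00
  stratum Unit C: N_h·S_h = 3900·7.87 = 30693.00
  stratum Unit D: N_h·S_h = 4600·9.39 = 43194.00
Σ N_h S_h = 82237.00
n for stratum Unit C = 317·30693.00/82237.00 = 118.313 → 118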